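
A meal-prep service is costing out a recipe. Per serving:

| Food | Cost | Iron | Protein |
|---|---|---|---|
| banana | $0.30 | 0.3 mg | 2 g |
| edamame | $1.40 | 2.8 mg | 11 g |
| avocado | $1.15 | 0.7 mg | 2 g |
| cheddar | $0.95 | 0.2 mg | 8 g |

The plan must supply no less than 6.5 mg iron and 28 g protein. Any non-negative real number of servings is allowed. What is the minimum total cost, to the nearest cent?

The cheapest plan sits at a corner of the feasible region — with two constraints it uses at most two foods.
banana only: max(6.5/0.3, 28/2) = 21.67 servings → $6.50.
edamame only: max(6.5/2.8, 28/11) = 2.545 servings → $3.56.
avocado only: max(6.5/0.7, 28/2) = 14 servings → $16.10.
cheddar only: max(6.5/0.2, 28/8) = 32.5 servings → $30.88.
banana + edamame with both tight: 3 servings and 2 servings → $3.70.
banana + avocado with both tight: 8.25 servings and 5.75 servings → $9.09.
banana + cheddar: intersection lies outside the first quadrant.
edamame + avocado: the both-tight solution has a negative serving — not a feasible corner.
edamame + cheddar with both tight: 2.297 servings and 0.3416 servings → $3.54.
avocado + cheddar with both tight: 8.923 servings and 1.269 servings → $11.47.
Cheapest feasible corner: $3.54.

$3.54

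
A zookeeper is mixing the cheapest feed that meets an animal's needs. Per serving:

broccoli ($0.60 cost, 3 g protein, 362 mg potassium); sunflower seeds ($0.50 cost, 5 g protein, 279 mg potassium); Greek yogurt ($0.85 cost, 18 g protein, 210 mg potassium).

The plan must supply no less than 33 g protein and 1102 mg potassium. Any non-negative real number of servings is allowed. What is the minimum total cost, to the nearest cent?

broccoli only: max(33/3, 1102/362) = 11 servings → $6.60.
sunflower seeds only: max(33/5, 1102/279) = 6.6 servings → $3.30.
Greek yogurt only: max(33/18, 1102/210) = 5.248 servings → $4.46.
broccoli + sunflower seeds: the both-tight solution has a negative serving — not a feasible corner.
broccoli + Greek yogurt with both tight: 2.193 servings and 1.468 servings → $2.56.
sunflower seeds + Greek yogurt with both tight: 3.249 servings and 0.9308 servings → $2.42.
Cheapest feasible corner: $2.42.

$2.42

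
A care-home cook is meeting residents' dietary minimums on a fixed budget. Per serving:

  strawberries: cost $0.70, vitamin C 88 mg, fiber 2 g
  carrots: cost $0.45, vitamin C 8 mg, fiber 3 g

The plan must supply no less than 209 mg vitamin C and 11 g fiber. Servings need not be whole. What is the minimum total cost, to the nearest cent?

At the optimum either one food covers both requirements or two foods hit both targets exactly; no other combination can be cheaper.
strawberries only: max(209/88, 11/2) = 5.5 servings → $3.85.
carrots only: max(209/8, 11/3) = 26.12 servings → $11.76.
strawberries + carrots with both tight: 2.173 servings and 2.218 servings → $2.52.
Cheapest feasible corner: $2.52.

$2.52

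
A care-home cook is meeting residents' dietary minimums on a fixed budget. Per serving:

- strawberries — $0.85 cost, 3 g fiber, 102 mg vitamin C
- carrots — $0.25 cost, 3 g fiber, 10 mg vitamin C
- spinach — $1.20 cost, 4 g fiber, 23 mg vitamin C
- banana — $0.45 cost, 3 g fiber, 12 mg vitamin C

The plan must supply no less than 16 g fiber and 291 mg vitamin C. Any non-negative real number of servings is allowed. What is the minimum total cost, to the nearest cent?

Minimising a linear cost over {fiber ≥ 16, vitamin C ≥ 291, servings ≥ 0} — the optimum is at a vertex, using one or two foods.
strawberries only: max(16/3, 291/102) = 5.333 servings → $4.53.
carrots only: max(16/3, 291/10) = 29.1 servings → $7.28.
spinach only: max(16/4, 291/23) = 12.65 servings → $15.18.
banana only: max(16/3, 291/12) = 24.25 servings → $10.91.
strawberries + carrots with both tight: 2.583 servings and 2.75 servings → $2.88.
strawberries + spinach with both tight: 2.348 servings and 2.239 servings → $4.68.
strawberries + banana with both tight: 2.522 servings and 2.811 servings → $3.41.
carrots + spinach: the both-tight solution has a negative serving — not a feasible corner.
carrots + banana: intersection lies outside the first quadrant.
spinach + banana: the both-tight solution has a negative serving — not a feasible corner.
The minimum over all feasible corners is $2.88.

$2.88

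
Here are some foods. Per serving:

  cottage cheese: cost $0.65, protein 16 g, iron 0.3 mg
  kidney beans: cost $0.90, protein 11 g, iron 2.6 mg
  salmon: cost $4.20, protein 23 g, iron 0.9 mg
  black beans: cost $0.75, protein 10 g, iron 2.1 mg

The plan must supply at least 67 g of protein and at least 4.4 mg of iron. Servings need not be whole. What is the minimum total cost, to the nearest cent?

A basic optimal solution has at most two foods positive. Try each food alone and each pair with both targets met exactly.
cottage cheese only: max(67/16, 4.4/0.3) = 14.67 servings → $9.53.
kidney beans only: max(67/11, 4.4/2.6) = 6.091 servings → $5.48.
salmon only: max(67/23, 4.4/0.9) = 4.889 servings → $20.53.
black beans only: max(67/10, 4.4/2.1) = 6.7 servings → $5.03.
cottage cheese + kidney beans with both tight: 3.285 servings and 1.313 servings → $3.32.
cottage cheese + salmon with both targets exact would need a negative amount; discard.
cottage cheese + black beans with both tight: 3.16 servings and 1.644 servings → $3.29.
kidney beans + salmon with both tight: 0.8196 servings and 2.521 servings → $11.33.
kidney beans + black beans with both targets exact would need a negative amount; discard.
salmon + black beans with both tight: 2.461 servings and 1.041 servings → $11.11.
So the least-cost plan costs $3.29.

$3.29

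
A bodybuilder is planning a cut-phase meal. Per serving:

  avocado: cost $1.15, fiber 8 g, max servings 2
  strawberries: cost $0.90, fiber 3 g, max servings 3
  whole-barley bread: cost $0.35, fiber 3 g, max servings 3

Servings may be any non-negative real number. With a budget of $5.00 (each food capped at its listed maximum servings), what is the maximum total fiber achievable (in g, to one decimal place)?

Fiber per dollar: whole-barley bread 8.571, avocado 6.957, strawberries 3.333.
Take 3 servings of whole-barley bread: spends $1.05, +9.0 g fiber (running total 9.0 g).
Take 2 servings of avocado: spends $2.30, +16.0 g fiber (running total 25.0 g).
Take 1.833 servings of strawberries: spends $1.65, +5.5 g fiber (running total 30.5 g).
Greedy by best ratio exhausts the cost allowance optimally: 30.5 g.

30.5 g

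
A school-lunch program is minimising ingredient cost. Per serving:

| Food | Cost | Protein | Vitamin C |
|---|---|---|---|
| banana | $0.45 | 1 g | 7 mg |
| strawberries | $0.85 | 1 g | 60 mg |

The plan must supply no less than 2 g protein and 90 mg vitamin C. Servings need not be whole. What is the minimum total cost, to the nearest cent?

$1.47

The cheapest plan sits at a corner of the feasible region — with two constraints it uses at most two foods.
banana only: max(2/1, 90/7) = 12.86 servings → $5.79.
strawberries only: max(2/1, 90/60) = 2 servings → $1.70.
banana + strawberries with both tight: 0.566 servings and 1.434 servings → $1.47.
So the least-cost plan costs $1.47.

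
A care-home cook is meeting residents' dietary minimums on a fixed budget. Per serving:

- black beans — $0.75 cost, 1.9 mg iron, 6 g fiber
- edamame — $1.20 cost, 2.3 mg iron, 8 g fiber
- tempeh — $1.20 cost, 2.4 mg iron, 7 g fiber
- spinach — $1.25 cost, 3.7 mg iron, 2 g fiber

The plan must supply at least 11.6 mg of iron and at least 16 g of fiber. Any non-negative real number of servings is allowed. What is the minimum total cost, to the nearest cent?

A basic optimal solution has at most two foods positive. Try each food alone and each pair with both targets met exactly.
black beans only: max(11.6/1.9, 16/6) = 6.105 servings → $4.58.
edamame only: max(11.6/2.3, 16/8) = 5.043 servings → $6.05.
tempeh only: max(11.6/2.4, 16/7) = 4.833 servings → $5.80.
spinach only: max(11.6/3.7, 16/2) = 8 servings → $10.00.
black beans + edamame with both targets exact would need a negative amount; discard.
black beans + tempeh with both targets exact would need a negative amount; discard.
black beans + spinach with both tight: 1.957 servings and 2.13 servings → $4.13.
edamame + tempeh: the both-tight solution has a negative serving — not a feasible corner.
edamame + spinach with both tight: 1.44 servings and 2.24 servings → $4.53.
tempeh + spinach with both tight: 1.706 servings and 2.028 servings → $4.58.
So the least-cost plan costs $4.13.

$4.13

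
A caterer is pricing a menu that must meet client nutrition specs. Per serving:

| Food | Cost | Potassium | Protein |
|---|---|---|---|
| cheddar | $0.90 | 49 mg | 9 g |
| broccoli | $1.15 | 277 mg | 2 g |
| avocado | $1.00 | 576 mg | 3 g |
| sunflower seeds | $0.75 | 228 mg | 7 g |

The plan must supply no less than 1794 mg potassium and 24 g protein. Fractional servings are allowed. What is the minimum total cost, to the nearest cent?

$4.01

At the optimum either one food covers both requirements or two foods hit both targets exactly; no other combination can be cheaper.
cheddar only: max(1794/49, 24/9) = 36.61 servings → $32.95.
broccoli only: max(1794/277, 24/2) = 12 servings → $13.80.
avocado only: max(1794/576, 24/3) = 8 servings → $8.00.
sunflower seeds only: max(1794/228, 24/7) = 7.868 servings → $5.90.
cheddar + broccoli with both tight: 1.278 servings and 6.251 servings → $8.34.
cheddar + avocado with both tight: 1.676 servings and 2.972 servings → $4.48.
cheddar + sunflower seeds: intersection lies outside the first quadrant.
broccoli + avocado with both targets exact would need a negative amount; discard.
broccoli + sunflower seeds with both tight: 4.778 servings and 2.063 servings → $7.04.
avocado + sunflower seeds with both tight: 2.116 servings and 2.522 servings → $4.01.
So the least-cost plan costs $4.01.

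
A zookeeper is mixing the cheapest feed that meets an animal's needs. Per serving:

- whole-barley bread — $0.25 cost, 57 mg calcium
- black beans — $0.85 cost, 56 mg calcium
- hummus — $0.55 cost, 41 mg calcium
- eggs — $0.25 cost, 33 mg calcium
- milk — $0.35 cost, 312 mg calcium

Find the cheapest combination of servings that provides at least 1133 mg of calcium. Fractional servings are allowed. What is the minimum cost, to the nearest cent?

Cost per mg of calcium: milk $0.0011, whole-barley bread $0.0044, eggs $0.0076, hummus $0.0134, black beans $0.0152.
With no serving limits, use only milk: 1133 mg / 312 mg = 3.631 servings × $0.35 = $1.27.

$1.27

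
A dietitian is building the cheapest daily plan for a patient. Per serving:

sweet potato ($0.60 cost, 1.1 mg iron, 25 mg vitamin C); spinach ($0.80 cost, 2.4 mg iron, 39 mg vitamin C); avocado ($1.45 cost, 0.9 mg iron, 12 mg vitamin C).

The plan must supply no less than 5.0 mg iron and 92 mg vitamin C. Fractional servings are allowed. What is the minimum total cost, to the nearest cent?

Minimising a linear cost over {iron ≥ 5.0, vitamin C ≥ 92, servings ≥ 0} — the optimum is at a vertex, using one or two foods.
sweet potato only: max(5.0/1.1, 92/25) = 4.545 servings → $2.73.
spinach only: max(5.0/2.4, 92/39) = 2.359 servings → $1.89.
avocado only: max(5.0/0.9, 92/12) = 7.667 servings → $11.12.
sweet potato + spinach with both tight: 1.509 servings and 1.392 servings → $2.02.
sweet potato + avocado with both tight: 2.452 servings and 2.559 servings → $5.18.
spinach + avocado with both targets exact would need a negative amount; discard.
So the least-cost plan costs $1.89.

$1.89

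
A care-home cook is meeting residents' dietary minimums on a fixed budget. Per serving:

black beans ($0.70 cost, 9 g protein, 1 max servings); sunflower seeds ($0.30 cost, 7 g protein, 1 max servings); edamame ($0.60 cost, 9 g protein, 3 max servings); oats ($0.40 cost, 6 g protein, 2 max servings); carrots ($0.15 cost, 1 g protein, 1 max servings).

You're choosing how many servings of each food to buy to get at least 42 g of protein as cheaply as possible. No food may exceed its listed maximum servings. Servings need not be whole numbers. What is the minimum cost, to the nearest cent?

Cost per g of protein: sunflower seeds $0.0429, edamame $0.0667, oats $0.0667, black beans $0.0778, carrots $0.1500.
Take 1 serving of sunflower seeds: +7.0 g protein for $0.30 (total $0.30, still need 35.0 g).
Take 3 servings of edamame: +27.0 g protein for $1.80 (total $2.10, still need 8.0 g).
Take 1.333 servings of oats: +8.0 g protein for $0.53 (total $2.63, still need 0.0 g).
Greedy by cheapest-per-g is optimal for a single linear constraint, so the minimum cost is $2.63.

$2.63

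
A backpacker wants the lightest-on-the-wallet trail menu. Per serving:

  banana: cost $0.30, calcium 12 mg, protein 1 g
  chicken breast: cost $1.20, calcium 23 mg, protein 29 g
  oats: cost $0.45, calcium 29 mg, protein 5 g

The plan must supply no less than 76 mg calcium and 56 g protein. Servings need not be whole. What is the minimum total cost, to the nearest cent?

Compare the cost at each extreme point of the feasible region.
banana only: max(76/12, 56/1) = 56 servings → $16.80.
chicken breast only: max(76/23, 56/29) = 3.304 servings → $3.97.
oats only: max(76/29, 56/5) = 11.2 servings → $5.04.
banana + chicken breast with both tight: 2.818 servings and 1.834 servings → $3.05.
banana + oats: intersection lies outside the first quadrant.
chicken breast + oats with both tight: 1.713 servings and 1.262 servings → $2.62.
The minimum over all feasible corners is $2.62.

$2.62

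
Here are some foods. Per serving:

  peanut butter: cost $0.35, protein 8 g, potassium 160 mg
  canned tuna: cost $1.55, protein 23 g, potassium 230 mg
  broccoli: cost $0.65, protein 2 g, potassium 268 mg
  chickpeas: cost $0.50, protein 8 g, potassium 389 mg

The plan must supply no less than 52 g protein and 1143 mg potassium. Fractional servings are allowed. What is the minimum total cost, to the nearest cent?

$2.34

peanut butter only: max(52/8, 1143/160) = 7.144 servings → $2.50.
canned tuna only: max(52/23, 1143/230) = 4.97 servings → $7.70.
broccoli only: max(52/2, 1143/268) = 26 servings → $16.90.
chickpeas only: max(52/8, 1143/389) = 6.5 servings → $3.25.
peanut butter + canned tuna: the both-tight solution has a negative serving — not a feasible corner.
peanut butter + broccoli with both tight: 6.387 servings and 0.4518 servings → $2.53.
peanut butter + chickpeas with both tight: 6.05 servings and 0.4498 servings → $2.34.
canned tuna + broccoli with both tight: 2.042 servings and 2.512 servings → $4.80.
canned tuna + chickpeas with both tight: 1.56 servings and 2.016 servings → $3.43.
broccoli + chickpeas: intersection lies outside the first quadrant.
So the least-cost plan costs $2.34.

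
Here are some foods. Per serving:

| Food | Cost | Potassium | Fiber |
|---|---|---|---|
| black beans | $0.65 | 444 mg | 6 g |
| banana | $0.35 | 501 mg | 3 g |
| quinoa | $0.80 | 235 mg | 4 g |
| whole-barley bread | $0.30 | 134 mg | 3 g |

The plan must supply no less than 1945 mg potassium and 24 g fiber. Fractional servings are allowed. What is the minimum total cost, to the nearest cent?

Two binding constraints pin down two serving amounts, so the optimal mix uses at most two foods. The candidates are each food alone (scaled to the tighter of potassium/fiber) and each pair with both constraints tight.
black beans only: max(1945/444, 24/6) = 4.381 servings → $2.85.
banana only: max(1945/501, 24/3) = 8 servings → $2.80.
quinoa only: max(1945/235, 24/4) = 8.277 servings → $6.62.
whole-barley bread only: max(1945/134, 24/3) = 14.51 servings → $4.35.
black beans + banana with both tight: 3.697 servings and 0.6057 servings → $2.62.
black beans + quinoa: intersection lies outside the first quadrant.
black beans + whole-barley bread: the both-tight solution has a negative serving — not a feasible corner.
banana + quinoa with both tight: 1.647 servings and 4.764 servings → $4.39.
banana + whole-barley bread with both tight: 2.379 servings and 5.621 servings → $2.52.
quinoa + whole-barley bread with both targets exact would need a negative amount; discard.
Cheapest feasible corner: $2.52.

$2.52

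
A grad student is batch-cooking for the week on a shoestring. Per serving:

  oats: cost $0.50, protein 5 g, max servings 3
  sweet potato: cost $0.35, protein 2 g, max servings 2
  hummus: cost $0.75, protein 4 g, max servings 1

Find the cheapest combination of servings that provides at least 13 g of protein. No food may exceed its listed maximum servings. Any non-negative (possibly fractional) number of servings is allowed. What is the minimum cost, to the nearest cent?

Cost per g of protein: oats $0.1000, sweet potato $0.1750, hummus $0.1875.
Take 2.6 servings of oats: +13.0 g protein for $1.30 (total $1.30, still need 0.0 g).
Filling from the cheapest source first is optimal under one linear minimum: $1.30.

$1.30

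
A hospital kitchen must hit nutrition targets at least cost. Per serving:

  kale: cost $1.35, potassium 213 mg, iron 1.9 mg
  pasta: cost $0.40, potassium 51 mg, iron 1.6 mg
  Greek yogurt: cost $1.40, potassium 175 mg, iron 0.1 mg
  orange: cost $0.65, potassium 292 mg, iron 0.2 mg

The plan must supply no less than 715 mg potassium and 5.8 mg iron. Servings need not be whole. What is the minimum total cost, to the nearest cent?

$2.56

This is a tiny linear program; its minimum lies at a vertex of the feasible set. List the vertices and price them.
kale only: max(715/213, 5.8/1.9) = 3.357 servings → $4.53.
pasta only: max(715/51, 5.8/1.6) = 14.02 servings → $5.61.
Greek yogurt only: max(715/175, 5.8/0.1) = 58 servings → $81.20.
orange only: max(715/292, 5.8/0.2) = 29 servings → $18.85.
kale + pasta: the both-tight solution has a negative serving — not a feasible corner.
kale + Greek yogurt with both tight: 3.032 servings and 0.3956 servings → $4.65.
kale + orange with both tight: 3.027 servings and 0.2403 servings → $4.24.
pasta + Greek yogurt with both tight: 3.432 servings and 3.085 servings → $5.69.
pasta + orange with both tight: 3.393 servings and 1.856 servings → $2.56.
Greek yogurt + orange with both targets exact would need a negative amount; discard.
So the least-cost plan costs $2.56.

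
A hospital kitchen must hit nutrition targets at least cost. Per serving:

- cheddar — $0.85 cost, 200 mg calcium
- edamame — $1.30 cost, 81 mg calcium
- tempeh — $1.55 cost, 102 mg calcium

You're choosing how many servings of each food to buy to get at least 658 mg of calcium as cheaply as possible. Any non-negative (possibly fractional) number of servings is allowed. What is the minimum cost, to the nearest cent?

$2.80

Cost per mg of calcium: cheddar $0.0043, tempeh $0.0152, edamame $0.0160.
With no serving limits, use only cheddar: 658 mg / 200 mg = 3.29 servings × $0.85 = $2.80.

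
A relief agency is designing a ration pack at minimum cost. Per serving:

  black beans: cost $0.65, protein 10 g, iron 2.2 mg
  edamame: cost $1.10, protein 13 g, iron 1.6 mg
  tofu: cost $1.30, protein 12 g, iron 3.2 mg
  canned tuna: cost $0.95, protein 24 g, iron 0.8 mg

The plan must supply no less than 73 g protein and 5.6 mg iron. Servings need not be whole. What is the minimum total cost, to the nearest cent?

$3.32

Minimising a linear cost over {protein ≥ 73, iron ≥ 5.6, servings ≥ 0} — the optimum is at a vertex, using one or two foods.
black beans only: max(73/10, 5.6/2.2) = 7.3 servings → $4.75.
edamame only: max(73/13, 5.6/1.6) = 5.615 servings → $6.18.
tofu only: max(73/12, 5.6/3.2) = 6.083 servings → $7.91.
canned tuna only: max(73/24, 5.6/0.8) = 7 servings → $6.65.
black beans + edamame: intersection lies outside the first quadrant.
black beans + tofu: intersection lies outside the first quadrant.
black beans + canned tuna with both tight: 1.696 servings and 2.335 servings → $3.32.
edamame + tofu: the both-tight solution has a negative serving — not a feasible corner.
edamame + canned tuna with both tight: 2.714 servings and 1.571 servings → $4.48.
tofu + canned tuna with both tight: 1.131 servings and 2.476 servings → $3.82.
So the least-cost plan costs $3.32.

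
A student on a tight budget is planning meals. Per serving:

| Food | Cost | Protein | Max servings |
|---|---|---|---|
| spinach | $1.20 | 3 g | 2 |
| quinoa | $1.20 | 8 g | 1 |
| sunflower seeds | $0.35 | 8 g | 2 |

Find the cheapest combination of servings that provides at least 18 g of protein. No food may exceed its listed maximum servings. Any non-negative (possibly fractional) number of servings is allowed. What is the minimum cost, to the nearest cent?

$1.00

Cost per g of protein: sunflower seeds $0.0437, quinoa $0.1500, spinach $0.4000.
Take 2 servings of sunflower seeds: +16.0 g protein for $0.70 (total $0.70, still need 2.0 g).
Take 0.25 servings of quinoa: +2.0 g protein for $0.30 (total $1.00, still need 0.0 g).
Filling from the cheapest source first is optimal under one linear minimum: $1.00.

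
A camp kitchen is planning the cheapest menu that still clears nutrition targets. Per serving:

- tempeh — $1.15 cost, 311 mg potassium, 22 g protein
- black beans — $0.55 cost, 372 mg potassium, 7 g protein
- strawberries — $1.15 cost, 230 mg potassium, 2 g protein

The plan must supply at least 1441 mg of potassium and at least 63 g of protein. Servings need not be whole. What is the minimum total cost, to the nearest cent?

$3.66

This is a tiny linear program; its minimum lies at a vertex of the feasible set. List the vertices and price them.
tempeh only: max(1441/311, 63/22) = 4.633 servings → $5.33.
black beans only: max(1441/372, 63/7) = 9 servings → $4.95.
strawberries only: max(1441/230, 63/2) = 31.5 servings → $36.23.
tempeh + black beans with both tight: 2.222 servings and 2.016 servings → $3.66.
tempeh + strawberries with both tight: 2.616 servings and 2.728 servings → $6.15.
black beans + strawberries with both targets exact would need a negative amount; discard.
Cheapest feasible corner: $3.66.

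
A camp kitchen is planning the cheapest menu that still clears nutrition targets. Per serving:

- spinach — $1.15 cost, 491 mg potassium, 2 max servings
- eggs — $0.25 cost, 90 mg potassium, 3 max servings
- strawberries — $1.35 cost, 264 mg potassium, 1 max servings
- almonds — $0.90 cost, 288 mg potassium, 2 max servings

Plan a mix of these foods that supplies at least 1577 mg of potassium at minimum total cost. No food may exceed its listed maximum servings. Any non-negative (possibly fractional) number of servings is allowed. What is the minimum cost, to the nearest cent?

$4.07

Cost per mg of potassium: spinach $0.0023, eggs $0.0028, almonds $0.0031, strawberries $0.0051.
Take 2 servings of spinach: +982.0 mg potassium for $2.30 (total $2.30, still need 595.0 mg).
Take 3 servings of eggs: +270.0 mg potassium for $0.75 (total $3.05, still need 325.0 mg).
Take 1.128 servings of almonds: +325.0 mg potassium for $1.02 (total $4.07, still need 0.0 mg).
Greedy by cheapest-per-mg is optimal for a single linear constraint, so the minimum cost is $4.07.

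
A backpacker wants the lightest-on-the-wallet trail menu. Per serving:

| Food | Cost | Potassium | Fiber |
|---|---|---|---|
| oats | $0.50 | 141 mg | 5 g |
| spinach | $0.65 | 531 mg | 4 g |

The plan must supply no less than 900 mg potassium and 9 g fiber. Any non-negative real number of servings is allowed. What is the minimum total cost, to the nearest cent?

$1.29

Check every corner: each single food scaled to meet both minima, and each pair solved so both constraints bind.
oats only: max(900/141, 9/5) = 6.383 servings → $3.19.
spinach only: max(900/531, 9/4) = 2.25 servings → $1.46.
oats + spinach with both tight: 0.5638 servings and 1.545 servings → $1.29.
The minimum over all feasible corners is $1.29.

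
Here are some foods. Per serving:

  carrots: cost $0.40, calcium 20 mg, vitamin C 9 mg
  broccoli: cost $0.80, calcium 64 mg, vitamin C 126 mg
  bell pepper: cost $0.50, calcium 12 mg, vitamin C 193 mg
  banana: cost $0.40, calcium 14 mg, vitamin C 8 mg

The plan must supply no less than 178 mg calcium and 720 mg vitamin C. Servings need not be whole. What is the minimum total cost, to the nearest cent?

An LP optimum is at a vertex; with two nutrient constraints at most two foods are used. Check each candidate.
carrots only: max(178/20, 720/9) = 80 servings → $32.00.
broccoli only: max(178/64, 720/126) = 5.714 servings → $4.57.
bell pepper only: max(178/12, 720/193) = 14.83 servings → $7.42.
banana only: max(178/14, 720/8) = 90 servings → $36.00.
carrots + broccoli with both targets exact would need a negative amount; discard.
carrots + bell pepper with both tight: 6.853 servings and 3.411 servings → $4.45.
carrots + banana: the both-tight solution has a negative serving — not a feasible corner.
broccoli + bell pepper with both tight: 2.372 servings and 2.182 servings → $2.99.
broccoli + banana: intersection lies outside the first quadrant.
bell pepper + banana with both tight: 3.322 servings and 9.867 servings → $5.61.
So the least-cost plan costs $2.99.

$2.99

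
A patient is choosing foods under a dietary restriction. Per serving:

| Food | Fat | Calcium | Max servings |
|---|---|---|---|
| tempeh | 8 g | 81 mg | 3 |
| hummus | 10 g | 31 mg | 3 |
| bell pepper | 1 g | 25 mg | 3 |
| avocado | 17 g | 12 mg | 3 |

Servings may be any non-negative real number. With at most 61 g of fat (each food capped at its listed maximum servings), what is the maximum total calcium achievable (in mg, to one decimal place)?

413.8 mg

Calcium per g fat: bell pepper 25, tempeh 10.12, hummus 3.1, avocado 0.7059.
Take 3 servings of bell pepper: uses 3 g fat, +75.0 mg calcium (running total 75.0 mg).
Take 3 servings of tempeh: uses 24 g fat, +243.0 mg calcium (running total 318.0 mg).
Take 3 servings of hummus: uses 30 g fat, +93.0 mg calcium (running total 411.0 mg).
Take 0.2353 servings of avocado: uses 4 g fat, +2.8 mg calcium (running total 413.8 mg).
Filling greedily by calcium-per-g fat is optimal for one linear limit, giving 413.8 mg.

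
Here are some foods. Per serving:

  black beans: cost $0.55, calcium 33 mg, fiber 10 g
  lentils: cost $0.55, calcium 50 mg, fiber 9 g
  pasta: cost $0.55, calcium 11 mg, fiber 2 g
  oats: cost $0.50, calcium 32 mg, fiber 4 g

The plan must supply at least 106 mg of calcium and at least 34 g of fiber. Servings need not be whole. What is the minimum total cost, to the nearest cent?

$1.87

An LP optimum is at a vertex; with two nutrient constraints at most two foods are used. Check each candidate.
black beans only: max(106/33, 34/10) = 3.4 servings → $1.87.
lentils only: max(106/50, 34/9) = 3.778 servings → $2.08.
pasta only: max(106/11, 34/2) = 17 servings → $9.35.
oats only: max(106/32, 34/4) = 8.5 servings → $4.25.
black beans + lentils: intersection lies outside the first quadrant.
black beans + pasta: the both-tight solution has a negative serving — not a feasible corner.
black beans + oats with both targets exact would need a negative amount; discard.
lentils + pasta: the both-tight solution has a negative serving — not a feasible corner.
lentils + oats: intersection lies outside the first quadrant.
pasta + oats: intersection lies outside the first quadrant.
The minimum over all feasible corners is $1.87.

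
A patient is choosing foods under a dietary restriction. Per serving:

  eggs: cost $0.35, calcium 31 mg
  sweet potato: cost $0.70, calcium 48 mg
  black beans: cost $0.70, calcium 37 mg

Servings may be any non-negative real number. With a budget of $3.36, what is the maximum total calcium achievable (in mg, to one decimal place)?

Calcium per dollar: eggs 88.57, sweet potato 68.57, black beans 52.86.
With no serving limits, spend the whole cost allowance on eggs: $3.36 / $0.35 × 31 mg = 297.6 mg.

297.6 mg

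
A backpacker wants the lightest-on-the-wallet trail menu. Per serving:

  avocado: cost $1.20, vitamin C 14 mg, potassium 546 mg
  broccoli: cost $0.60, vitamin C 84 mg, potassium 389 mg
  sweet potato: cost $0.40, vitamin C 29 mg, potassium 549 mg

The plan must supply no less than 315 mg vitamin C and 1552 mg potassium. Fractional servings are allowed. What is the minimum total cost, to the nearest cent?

At the optimum either one food covers both requirements or two foods hit both targets exactly; no other combination can be cheaper.
avocado only: max(315/14, 1552/546) = 22.5 servings → $27.00.
broccoli only: max(315/84, 1552/389) = 3.99 servings → $2.39.
sweet potato only: max(315/29, 1552/549) = 10.86 servings → $4.34.
avocado + broccoli with both tight: 0.1938 servings and 3.718 servings → $2.46.
avocado + sweet potato: the both-tight solution has a negative serving — not a feasible corner.
broccoli + sweet potato with both tight: 3.672 servings and 0.2249 servings → $2.29.
So the least-cost plan costs $2.29.

$2.29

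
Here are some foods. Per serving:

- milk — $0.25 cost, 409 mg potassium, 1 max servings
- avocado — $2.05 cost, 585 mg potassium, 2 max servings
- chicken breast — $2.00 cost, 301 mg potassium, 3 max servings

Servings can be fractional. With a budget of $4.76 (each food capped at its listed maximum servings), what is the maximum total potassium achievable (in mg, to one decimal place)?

Potassium per dollar: milk 1636, avocado 285.4, chicken breast 150.5.
Take 1 serving of milk: spends $0.25, +409.0 mg potassium (running total 409.0 mg).
Take 2 servings of avocado: spends $4.10, +1170.0 mg potassium (running total 1579.0 mg).
Take 0.205 servings of chicken breast: spends $0.41, +61.7 mg potassium (running total 1640.7 mg).
Filling greedily by potassium-per-dollar is optimal for one linear limit, giving 1640.7 mg.

1640.7 mg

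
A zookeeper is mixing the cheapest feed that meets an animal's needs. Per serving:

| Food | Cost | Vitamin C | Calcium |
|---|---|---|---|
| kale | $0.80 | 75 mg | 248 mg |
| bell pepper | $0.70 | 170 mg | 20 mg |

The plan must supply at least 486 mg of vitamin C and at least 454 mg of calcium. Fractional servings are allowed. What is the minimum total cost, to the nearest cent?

$2.82

Check every corner: each single food scaled to meet both minima, and each pair solved so both constraints bind.
kale only: max(486/75, 454/248) = 6.48 servings → $5.18.
bell pepper only: max(486/170, 454/20) = 22.7 servings → $15.89.
kale + bell pepper with both tight: 1.659 servings and 2.127 servings → $2.82.
The minimum over all feasible corners is $2.82.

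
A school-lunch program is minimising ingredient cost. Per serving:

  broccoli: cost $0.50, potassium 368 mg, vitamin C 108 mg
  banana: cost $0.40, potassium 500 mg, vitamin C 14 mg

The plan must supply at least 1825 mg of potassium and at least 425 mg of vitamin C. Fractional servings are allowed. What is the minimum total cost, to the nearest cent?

Two binding constraints pin down two serving amounts, so the optimal mix uses at most two foods. The candidates are each food alone (scaled to the tighter of potassium/vitamin C) and each pair with both constraints tight.
broccoli only: max(1825/368, 425/108) = 4.959 servings → $2.48.
banana only: max(1825/500, 425/14) = 30.36 servings → $12.14.
broccoli + banana with both tight: 3.827 servings and 0.8332 servings → $2.25.
The minimum over all feasible corners is $2.25.

$2.25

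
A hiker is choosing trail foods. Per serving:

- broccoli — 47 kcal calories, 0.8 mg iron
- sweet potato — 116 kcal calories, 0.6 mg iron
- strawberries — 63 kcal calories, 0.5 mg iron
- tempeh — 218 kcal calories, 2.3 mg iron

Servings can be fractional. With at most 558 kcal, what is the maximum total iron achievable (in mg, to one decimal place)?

9.5 mg

Iron per kcal: broccoli 0.01702, tempeh 0.01055, strawberries 0.007937, sweet potato 0.005172.
With no serving limits, spend the whole calories allowance on broccoli: 558 kcal / 47 kcal × 0.8 mg = 9.5 mg.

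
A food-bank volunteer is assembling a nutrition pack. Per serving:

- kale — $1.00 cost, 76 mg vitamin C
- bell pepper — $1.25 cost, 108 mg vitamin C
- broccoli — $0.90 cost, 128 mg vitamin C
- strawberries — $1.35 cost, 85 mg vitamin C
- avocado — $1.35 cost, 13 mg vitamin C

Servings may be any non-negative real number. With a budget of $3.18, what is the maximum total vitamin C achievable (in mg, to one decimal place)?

Vitamin C per dollar: broccoli 142.2, bell pepper 86.4, kale 76, strawberries 62.96, avocado 9.63.
With no serving limits, spend the whole cost allowance on broccoli: $3.18 / $0.90 × 128 mg = 452.3 mg.

452.3 mg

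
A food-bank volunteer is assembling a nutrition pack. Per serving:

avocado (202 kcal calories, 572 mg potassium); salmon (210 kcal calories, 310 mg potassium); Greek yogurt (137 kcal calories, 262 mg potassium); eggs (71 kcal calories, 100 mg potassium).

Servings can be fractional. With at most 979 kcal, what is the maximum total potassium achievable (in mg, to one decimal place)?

Potassium per kcal: avocado 2.832, Greek yogurt 1.912, salmon 1.476, eggs 1.408.
With no serving limits, spend the whole calories allowance on avocado: 979 kcal / 202 kcal × 572 mg = 2772.2 mg.

2772.2 mg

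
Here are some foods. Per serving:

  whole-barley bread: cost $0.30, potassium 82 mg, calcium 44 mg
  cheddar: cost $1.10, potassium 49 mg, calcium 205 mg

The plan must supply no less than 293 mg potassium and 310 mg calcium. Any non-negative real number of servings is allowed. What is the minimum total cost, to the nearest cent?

$1.86

This is a tiny linear program; its minimum lies at a vertex of the feasible set. List the vertices and price them.
whole-barley bread only: max(293/82, 310/44) = 7.045 servings → $2.11.
cheddar only: max(293/49, 310/205) = 5.98 servings → $6.58.
whole-barley bread + cheddar with both tight: 3.062 servings and 0.8549 servings → $1.86.
Cheapest feasible corner: $1.86.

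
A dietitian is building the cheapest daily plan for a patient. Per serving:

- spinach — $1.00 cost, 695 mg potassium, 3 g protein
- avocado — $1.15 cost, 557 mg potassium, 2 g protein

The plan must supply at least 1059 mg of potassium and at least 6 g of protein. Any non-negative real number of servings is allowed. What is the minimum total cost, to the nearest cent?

With two linear requirements the optimum uses one or two foods; enumerate the corners.
spinach only: max(1059/695, 6/3) = 2 servings → $2.00.
avocado only: max(1059/557, 6/2) = 3 servings → $3.45.
spinach + avocado: intersection lies outside the first quadrant.
Cheapest feasible corner: $2.00.

$2.00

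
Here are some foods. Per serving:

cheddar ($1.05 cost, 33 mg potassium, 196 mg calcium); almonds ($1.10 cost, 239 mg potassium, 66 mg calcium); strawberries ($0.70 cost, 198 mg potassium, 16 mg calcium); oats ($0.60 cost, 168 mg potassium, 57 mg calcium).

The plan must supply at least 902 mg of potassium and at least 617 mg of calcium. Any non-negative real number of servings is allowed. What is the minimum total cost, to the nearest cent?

$4.79

The cheapest plan sits at a corner of the feasible region — with two constraints it uses at most two foods.
cheddar only: max(902/33, 617/196) = 27.33 servings → $28.70.
almonds only: max(902/239, 617/66) = 9.348 servings → $10.28.
strawberries only: max(902/198, 617/16) = 38.56 servings → $26.99.
oats only: max(902/168, 617/57) = 10.82 servings → $6.49.
cheddar + almonds with both tight: 1.969 servings and 3.502 servings → $5.92.
cheddar + strawberries with both tight: 2.814 servings and 4.086 servings → $5.82.
cheddar + oats with both tight: 1.683 servings and 5.039 servings → $4.79.
almonds + strawberries with both targets exact would need a negative amount; discard.
almonds + oats: intersection lies outside the first quadrant.
strawberries + oats with both targets exact would need a negative amount; discard.
The minimum over all feasible corners is $4.79.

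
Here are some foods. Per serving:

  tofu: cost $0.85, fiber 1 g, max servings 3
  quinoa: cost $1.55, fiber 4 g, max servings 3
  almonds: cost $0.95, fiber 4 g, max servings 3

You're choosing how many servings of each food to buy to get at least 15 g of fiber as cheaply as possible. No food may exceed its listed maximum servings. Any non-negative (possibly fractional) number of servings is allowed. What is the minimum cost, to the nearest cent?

Cost per g of fiber: almonds $0.2375, quinoa $0.3875, tofu $0.8500.
Take 3 servings of almonds: +12.0 g fiber for $2.85 (total $2.85, still need 3.0 g).
Take 0.75 servings of quinoa: +3.0 g fiber for $1.16 (total $4.01, still need 0.0 g).
Filling from the cheapest source first is optimal under one linear minimum: $4.01.

$4.01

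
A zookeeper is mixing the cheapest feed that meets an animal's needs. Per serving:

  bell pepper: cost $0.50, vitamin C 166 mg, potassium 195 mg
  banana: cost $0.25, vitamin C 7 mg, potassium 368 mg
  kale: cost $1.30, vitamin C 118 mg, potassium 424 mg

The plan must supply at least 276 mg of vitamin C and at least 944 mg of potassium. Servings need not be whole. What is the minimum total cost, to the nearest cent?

An LP optimum is at a vertex; with two nutrient constraints at most two foods are used. Check each candidate.
bell pepper only: max(276/166, 944/195) = 4.841 servings → $2.42.
banana only: max(276/7, 944/368) = 39.43 servings → $9.86.
kale only: max(276/118, 944/424) = 2.339 servings → $3.04.
bell pepper + banana with both tight: 1.59 servings and 1.723 servings → $1.23.
bell pepper + kale with both tight: 0.1189 servings and 2.172 servings → $2.88.
banana + kale: the both-tight solution has a negative serving — not a feasible corner.
Cheapest feasible corner: $1.23.

$1.23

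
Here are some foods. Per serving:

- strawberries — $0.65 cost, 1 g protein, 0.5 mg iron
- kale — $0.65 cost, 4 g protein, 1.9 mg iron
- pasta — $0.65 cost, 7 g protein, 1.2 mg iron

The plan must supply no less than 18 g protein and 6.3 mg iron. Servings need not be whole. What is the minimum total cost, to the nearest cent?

An LP optimum is at a vertex; with two nutrient constraints at most two foods are used. Check each candidate.
strawberries only: max(18/1, 6.3/0.5) = 18 servings → $11.70.
kale only: max(18/4, 6.3/1.9) = 4.5 servings → $2.92.
pasta only: max(18/7, 6.3/1.2) = 5.25 servings → $3.41.
strawberries + kale with both targets exact would need a negative amount; discard.
strawberries + pasta with both tight: 9.783 servings and 1.174 servings → $7.12.
kale + pasta with both tight: 2.647 servings and 1.059 servings → $2.41.
So the least-cost plan costs $2.41.

$2.41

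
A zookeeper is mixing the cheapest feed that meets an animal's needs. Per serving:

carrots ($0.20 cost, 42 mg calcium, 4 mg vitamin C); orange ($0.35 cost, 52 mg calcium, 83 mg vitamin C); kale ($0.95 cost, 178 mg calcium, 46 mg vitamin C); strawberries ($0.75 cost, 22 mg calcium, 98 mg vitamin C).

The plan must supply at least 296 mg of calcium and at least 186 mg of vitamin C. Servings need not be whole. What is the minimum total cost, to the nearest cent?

$1.62

Check every corner: each single food scaled to meet both minima, and each pair solved so both constraints bind.
carrots only: max(296/42, 186/4) = 46.5 servings → $9.30.
orange only: max(296/52, 186/83) = 5.692 servings → $1.99.
kale only: max(296/178, 186/46) = 4.043 servings → $3.84.
strawberries only: max(296/22, 186/98) = 13.45 servings → $10.09.
carrots + orange with both tight: 4.544 servings and 2.022 servings → $1.62.
carrots + kale: intersection lies outside the first quadrant.
carrots + strawberries with both tight: 6.186 servings and 1.645 servings → $2.47.
orange + kale with both tight: 1.574 servings and 1.203 servings → $1.69.
orange + strawberries: intersection lies outside the first quadrant.
kale + strawberries with both tight: 1.516 servings and 1.186 servings → $2.33.
So the least-cost plan costs $1.62.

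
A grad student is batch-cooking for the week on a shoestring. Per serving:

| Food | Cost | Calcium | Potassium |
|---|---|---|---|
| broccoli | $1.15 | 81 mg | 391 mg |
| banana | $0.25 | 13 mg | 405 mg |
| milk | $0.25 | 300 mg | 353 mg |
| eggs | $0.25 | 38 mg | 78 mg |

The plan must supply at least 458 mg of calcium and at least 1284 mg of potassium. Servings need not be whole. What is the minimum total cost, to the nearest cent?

Check every corner: each single food scaled to meet both minima, and each pair solved so both constraints bind.
broccoli only: max(458/81, 1284/391) = 5.654 servings → $6.50.
banana only: max(458/13, 1284/405) = 35.23 servings → $8.81.
milk only: max(458/300, 1284/353) = 3.637 servings → $0.91.
eggs only: max(458/38, 1284/78) = 16.46 servings → $4.12.
broccoli + banana: intersection lies outside the first quadrant.
broccoli + milk with both tight: 2.52 servings and 0.8463 servings → $3.11.
broccoli + eggs with both tight: 1.53 servings and 8.791 servings → $3.96.
banana + milk with both tight: 1.912 servings and 1.444 servings → $0.84.
banana + eggs with both tight: 0.909 servings and 11.74 servings → $3.16.
milk + eggs: the both-tight solution has a negative serving — not a feasible corner.
Cheapest feasible corner: $0.84.

$0.84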